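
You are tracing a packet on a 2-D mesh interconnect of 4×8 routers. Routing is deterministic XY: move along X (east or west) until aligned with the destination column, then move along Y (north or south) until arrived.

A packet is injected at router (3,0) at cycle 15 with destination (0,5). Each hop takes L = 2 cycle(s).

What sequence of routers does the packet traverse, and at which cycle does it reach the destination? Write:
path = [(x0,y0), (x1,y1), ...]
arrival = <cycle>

path = [(3,0), (2,0), (1,0), (0,0), (0,1), (0,2), (0,3), (0,4), (0,5)]
arrival = 31

t=15: at (3,0)
t=17: at (2,0) after W
t=19: at (1,0) after W
t=21: at (0,0) after W
t=23: at (0,1) after N
t=25: at (0,2) after N
t=27: at (0,3) after N
t=29: at (0,4) after N
t=31: at (0,5) after N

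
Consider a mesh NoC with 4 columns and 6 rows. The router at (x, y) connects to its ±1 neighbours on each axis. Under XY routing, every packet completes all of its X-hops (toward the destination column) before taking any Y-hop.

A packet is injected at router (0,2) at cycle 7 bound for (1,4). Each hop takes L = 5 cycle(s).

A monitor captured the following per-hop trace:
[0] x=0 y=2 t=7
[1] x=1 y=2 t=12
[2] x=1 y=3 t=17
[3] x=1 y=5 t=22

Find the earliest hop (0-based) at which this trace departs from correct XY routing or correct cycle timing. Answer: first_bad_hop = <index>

  1: Δx=+1 Δy=+0 Δt=5 [ok]
  2: Δx=+0 Δy=+1 Δt=5 [ok]
  3: Δx=+0 Δy=+2 Δt=5 [BAD: non-unit step]

first_bad_hop = 3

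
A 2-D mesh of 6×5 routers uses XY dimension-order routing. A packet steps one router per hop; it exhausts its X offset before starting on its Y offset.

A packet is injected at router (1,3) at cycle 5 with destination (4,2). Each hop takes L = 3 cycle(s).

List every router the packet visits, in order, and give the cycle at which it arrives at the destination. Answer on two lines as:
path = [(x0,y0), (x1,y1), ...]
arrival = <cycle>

path = [(1,3), (2,3), (3,3), (4,3), (4,2)]
arrival = 17

[0] x=1 y=3 t=5
[1] x=2 y=3 t=8 →E
[2] x=3 y=3 t=11 →E
[3] x=4 y=3 t=14 →E
[4] x=4 y=2 t=17 →S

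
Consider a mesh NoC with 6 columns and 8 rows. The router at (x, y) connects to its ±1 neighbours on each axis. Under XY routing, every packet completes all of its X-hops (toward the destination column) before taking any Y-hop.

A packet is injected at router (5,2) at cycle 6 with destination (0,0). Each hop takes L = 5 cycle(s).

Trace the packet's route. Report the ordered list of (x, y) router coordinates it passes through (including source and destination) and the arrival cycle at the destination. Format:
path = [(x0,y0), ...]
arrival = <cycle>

path = [(5,2), (4,2), (3,2), (2,2), (1,2), (0,2), (0,1), (0,0)]
arrival = 41

#0 — 5,2 | c6
#1 — 4,2 | c11 | W
#2 — 3,2 | c16 | W
#3 — 2,2 | c21 | W
#4 — 1,2 | c26 | W
#5 — 0,2 | c31 | W
#6 — 0,1 | c36 | S
#7 — 0,0 | c41 | S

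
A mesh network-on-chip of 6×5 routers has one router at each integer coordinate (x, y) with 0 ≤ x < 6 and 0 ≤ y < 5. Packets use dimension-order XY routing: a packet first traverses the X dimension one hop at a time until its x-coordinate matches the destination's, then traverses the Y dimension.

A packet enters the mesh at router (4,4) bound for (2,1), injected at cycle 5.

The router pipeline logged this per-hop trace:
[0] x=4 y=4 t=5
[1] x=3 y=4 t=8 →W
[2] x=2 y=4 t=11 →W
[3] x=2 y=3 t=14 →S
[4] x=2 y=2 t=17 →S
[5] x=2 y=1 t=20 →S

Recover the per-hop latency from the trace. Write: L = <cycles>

L = 3

cyc[1] − cyc[0] = 8 − 5 = 3.
Per-hop latency L = Δcyc = 3.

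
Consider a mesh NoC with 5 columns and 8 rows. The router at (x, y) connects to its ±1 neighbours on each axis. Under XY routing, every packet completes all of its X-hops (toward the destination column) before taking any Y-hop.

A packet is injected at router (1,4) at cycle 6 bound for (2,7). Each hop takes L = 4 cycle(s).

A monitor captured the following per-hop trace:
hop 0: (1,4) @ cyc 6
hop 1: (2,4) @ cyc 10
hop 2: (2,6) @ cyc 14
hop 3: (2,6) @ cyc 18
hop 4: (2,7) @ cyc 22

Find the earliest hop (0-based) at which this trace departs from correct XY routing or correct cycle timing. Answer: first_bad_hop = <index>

[1] (+1,+0) / 4c ⇒ ok
[2] (+0,+2) / 4c ⇒ BAD: non-unit step

first_bad_hop = 2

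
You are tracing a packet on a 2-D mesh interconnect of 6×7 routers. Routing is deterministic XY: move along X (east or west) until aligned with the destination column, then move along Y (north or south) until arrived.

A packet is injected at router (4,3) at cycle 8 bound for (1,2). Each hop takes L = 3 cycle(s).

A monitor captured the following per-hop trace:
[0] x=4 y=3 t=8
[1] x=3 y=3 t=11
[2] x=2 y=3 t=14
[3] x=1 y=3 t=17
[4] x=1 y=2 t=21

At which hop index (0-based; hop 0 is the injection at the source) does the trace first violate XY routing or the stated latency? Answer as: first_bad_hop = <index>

  1: Δx=-1 Δy=+0 Δt=3 [ok]
  2: Δx=-1 Δy=+0 Δt=3 [ok]
  3: Δx=-1 Δy=+0 Δt=3 [ok]
  4: Δx=+0 Δy=-1 Δt=4 [BAD: Δcyc=4≠L]

first_bad_hop = 4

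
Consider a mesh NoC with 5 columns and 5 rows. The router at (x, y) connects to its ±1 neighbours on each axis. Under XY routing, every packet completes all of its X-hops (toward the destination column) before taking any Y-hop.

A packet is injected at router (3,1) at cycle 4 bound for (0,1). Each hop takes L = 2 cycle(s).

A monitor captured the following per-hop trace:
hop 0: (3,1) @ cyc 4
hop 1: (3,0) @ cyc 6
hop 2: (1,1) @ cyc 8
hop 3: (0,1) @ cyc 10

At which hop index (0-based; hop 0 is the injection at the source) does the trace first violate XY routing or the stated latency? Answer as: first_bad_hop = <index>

first_bad_hop = 1

check 1→ d=(0,-1) cyc+2: BAD: Y-move but x=3≠0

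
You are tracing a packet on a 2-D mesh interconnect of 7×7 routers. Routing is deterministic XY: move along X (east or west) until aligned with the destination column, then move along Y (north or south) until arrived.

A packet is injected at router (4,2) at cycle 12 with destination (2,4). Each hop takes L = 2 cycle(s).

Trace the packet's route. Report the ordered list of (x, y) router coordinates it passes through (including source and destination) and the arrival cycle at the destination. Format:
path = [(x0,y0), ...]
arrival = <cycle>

t=12: at (4,2)
t=14: at (3,2) after W
t=16: at (2,2) after W
t=18: at (2,3) after N
t=20: at (2,4) after N

path = [(4,2), (3,2), (2,2), (2,3), (2,4)]
arrival = 20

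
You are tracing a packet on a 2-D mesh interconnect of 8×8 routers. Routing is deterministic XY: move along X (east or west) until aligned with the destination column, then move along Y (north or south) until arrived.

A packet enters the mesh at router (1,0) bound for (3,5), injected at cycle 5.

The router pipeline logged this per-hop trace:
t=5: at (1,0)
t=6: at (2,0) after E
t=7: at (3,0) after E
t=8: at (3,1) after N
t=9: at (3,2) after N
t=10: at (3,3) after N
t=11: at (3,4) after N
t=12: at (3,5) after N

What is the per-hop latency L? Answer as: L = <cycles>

From hop 0 (5) to hop 1 (6): +1 cycles.
That increment is L by definition: L = 1.

L = 1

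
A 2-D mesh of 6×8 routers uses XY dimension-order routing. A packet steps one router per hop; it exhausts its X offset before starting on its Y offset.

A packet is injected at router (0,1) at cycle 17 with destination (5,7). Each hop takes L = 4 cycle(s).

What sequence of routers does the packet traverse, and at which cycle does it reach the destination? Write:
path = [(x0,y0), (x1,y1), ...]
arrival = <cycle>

hop 0: (0,1) @ cyc 17
hop 1: (1,1) @ cyc 21  [E]
hop 2: (2,1) @ cyc 25  [E]
hop 3: (3,1) @ cyc 29  [E]
hop 4: (4,1) @ cyc 33  [E]
hop 5: (5,1) @ cyc 37  [E]
hop 6: (5,2) @ cyc 41  [N]
hop 7: (5,3) @ cyc 45  [N]
hop 8: (5,4) @ cyc 49  [N]
hop 9: (5,5) @ cyc 53  [N]
hop 10: (5,6) @ cyc 57  [N]
hop 11: (5,7) @ cyc 61  [N]

path = [(0,1), (1,1), (2,1), (3,1), (4,1), (5,1), (5,2), (5,3), (5,4), (5,5), (5,6), (5,7)]
arrival = 61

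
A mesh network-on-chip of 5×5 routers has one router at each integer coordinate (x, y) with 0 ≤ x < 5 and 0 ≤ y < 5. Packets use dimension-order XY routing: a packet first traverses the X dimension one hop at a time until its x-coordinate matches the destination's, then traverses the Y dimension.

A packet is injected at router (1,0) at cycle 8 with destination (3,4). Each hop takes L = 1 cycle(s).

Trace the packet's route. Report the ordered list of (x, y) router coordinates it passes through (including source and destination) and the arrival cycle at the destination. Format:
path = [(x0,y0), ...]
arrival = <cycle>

path = [(1,0), (2,0), (3,0), (3,1), (3,2), (3,3), (3,4)]
arrival = 14

t=8: at (1,0)
t=9: at (2,0) after E
t=10: at (3,0) after E
t=11: at (3,1) after N
t=12: at (3,2) after N
t=13: at (3,3) after N
t=14: at (3,4) after N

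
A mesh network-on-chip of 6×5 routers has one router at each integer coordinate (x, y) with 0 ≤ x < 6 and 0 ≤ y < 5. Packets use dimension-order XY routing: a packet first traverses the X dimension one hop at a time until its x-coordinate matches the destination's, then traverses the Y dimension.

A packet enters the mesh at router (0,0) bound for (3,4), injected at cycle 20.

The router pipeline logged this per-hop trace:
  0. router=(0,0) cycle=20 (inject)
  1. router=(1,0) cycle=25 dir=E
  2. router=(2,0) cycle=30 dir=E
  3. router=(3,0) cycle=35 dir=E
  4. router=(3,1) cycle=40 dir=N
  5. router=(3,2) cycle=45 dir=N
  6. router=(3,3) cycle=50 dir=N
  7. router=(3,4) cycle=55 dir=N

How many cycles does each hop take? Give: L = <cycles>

L = 5

cyc[1] − cyc[0] = 25 − 20 = 5.
Per-hop latency L = Δcyc = 5.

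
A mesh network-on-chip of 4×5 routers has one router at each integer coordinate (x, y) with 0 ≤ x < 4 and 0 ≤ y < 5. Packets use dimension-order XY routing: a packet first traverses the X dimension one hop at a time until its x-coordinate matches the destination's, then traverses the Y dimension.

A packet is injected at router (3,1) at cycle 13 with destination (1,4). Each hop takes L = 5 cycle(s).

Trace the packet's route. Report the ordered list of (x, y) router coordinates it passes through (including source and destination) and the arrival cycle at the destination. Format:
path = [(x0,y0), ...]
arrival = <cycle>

path = [(3,1), (2,1), (1,1), (1,2), (1,3), (1,4)]
arrival = 38

  0. router=(3,1) cycle=13 (inject)
  1. router=(2,1) cycle=18 dir=W
  2. router=(1,1) cycle=23 dir=W
  3. router=(1,2) cycle=28 dir=N
  4. router=(1,3) cycle=33 dir=N
  5. router=(1,4) cycle=38 dir=N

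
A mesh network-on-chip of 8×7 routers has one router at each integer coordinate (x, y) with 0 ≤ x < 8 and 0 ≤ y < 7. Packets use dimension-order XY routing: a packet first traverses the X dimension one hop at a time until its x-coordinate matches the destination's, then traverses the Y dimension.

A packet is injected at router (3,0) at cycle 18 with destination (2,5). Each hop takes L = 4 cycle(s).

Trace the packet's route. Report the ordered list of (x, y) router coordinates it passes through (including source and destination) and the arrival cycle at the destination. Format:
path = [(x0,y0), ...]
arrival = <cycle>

#0 — 3,0 | c18
#1 — 2,0 | c22 | W
#2 — 2,1 | c26 | N
#3 — 2,2 | c30 | N
#4 — 2,3 | c34 | N
#5 — 2,4 | c38 | N
#6 — 2,5 | c42 | N

path = [(3,0), (2,0), (2,1), (2,2), (2,3), (2,4), (2,5)]
arrival = 42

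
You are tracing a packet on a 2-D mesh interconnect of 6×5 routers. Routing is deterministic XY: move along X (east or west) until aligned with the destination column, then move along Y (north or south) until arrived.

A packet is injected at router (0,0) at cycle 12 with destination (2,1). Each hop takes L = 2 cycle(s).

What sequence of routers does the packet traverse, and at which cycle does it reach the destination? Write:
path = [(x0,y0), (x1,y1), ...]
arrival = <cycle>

path = [(0,0), (1,0), (2,0), (2,1)]
arrival = 18

[0] x=0 y=0 t=12
[1] x=1 y=0 t=14 →E
[2] x=2 y=0 t=16 →E
[3] x=2 y=1 t=18 →N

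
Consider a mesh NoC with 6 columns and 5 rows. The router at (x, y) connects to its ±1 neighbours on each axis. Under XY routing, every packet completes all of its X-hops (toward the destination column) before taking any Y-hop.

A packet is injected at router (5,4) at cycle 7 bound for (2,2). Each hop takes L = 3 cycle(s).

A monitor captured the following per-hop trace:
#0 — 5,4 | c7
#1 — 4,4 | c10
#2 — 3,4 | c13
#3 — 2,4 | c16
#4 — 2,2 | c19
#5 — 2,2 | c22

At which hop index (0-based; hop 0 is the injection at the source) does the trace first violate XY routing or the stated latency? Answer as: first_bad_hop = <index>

[1] (-1,+0) / 3c ⇒ ok
[2] (-1,+0) / 3c ⇒ ok
[3] (-1,+0) / 3c ⇒ ok
[4] (+0,-2) / 3c ⇒ BAD: non-unit step

first_bad_hop = 4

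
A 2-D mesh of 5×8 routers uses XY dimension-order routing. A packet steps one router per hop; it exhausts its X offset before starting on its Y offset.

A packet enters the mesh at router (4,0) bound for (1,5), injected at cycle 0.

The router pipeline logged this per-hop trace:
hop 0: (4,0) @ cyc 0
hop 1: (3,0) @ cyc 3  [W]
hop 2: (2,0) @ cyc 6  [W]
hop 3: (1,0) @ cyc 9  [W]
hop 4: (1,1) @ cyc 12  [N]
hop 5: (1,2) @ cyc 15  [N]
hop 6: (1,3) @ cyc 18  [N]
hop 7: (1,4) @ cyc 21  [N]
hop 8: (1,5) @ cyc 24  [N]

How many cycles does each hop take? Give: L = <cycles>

L = 3

From hop 0 (0) to hop 1 (3): +3 cycles.
Per-hop latency L = Δcyc = 3.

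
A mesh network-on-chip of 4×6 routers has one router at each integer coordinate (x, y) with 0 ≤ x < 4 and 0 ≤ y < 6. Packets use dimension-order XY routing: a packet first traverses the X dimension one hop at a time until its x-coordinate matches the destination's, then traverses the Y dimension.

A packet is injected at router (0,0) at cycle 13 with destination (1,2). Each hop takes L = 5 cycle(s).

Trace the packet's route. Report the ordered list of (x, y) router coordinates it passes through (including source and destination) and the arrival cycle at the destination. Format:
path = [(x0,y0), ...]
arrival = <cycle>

  0. router=(0,0) cycle=13 (inject)
  1. router=(1,0) cycle=18 dir=E
  2. router=(1,1) cycle=23 dir=N
  3. router=(1,2) cycle=28 dir=N

path = [(0,0), (1,0), (1,1), (1,2)]
arrival = 28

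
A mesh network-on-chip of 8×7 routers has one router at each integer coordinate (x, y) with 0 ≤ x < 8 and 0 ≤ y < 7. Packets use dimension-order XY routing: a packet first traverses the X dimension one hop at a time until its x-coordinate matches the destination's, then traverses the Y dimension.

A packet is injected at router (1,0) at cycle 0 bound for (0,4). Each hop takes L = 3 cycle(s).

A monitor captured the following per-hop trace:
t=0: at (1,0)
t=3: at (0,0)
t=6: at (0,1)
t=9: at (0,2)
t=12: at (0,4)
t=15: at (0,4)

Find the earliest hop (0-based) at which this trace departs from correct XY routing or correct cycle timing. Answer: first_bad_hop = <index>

first_bad_hop = 4

hop 1: step (-1,+0), +3 cyc — ok
hop 2: step (+0,+1), +3 cyc — ok
hop 3: step (+0,+1), +3 cyc — ok
hop 4: step (+0,+2), +3 cyc — BAD: non-unit step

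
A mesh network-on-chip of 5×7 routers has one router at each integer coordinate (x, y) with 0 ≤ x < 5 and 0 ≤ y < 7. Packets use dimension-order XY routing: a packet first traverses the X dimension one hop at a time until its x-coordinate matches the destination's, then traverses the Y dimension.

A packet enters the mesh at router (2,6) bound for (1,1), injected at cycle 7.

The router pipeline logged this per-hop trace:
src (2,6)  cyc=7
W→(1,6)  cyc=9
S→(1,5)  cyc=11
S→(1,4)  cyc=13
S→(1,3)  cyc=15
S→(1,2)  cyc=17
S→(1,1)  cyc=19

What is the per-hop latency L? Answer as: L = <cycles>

cyc[1] − cyc[0] = 9 − 7 = 2.
Each hop adds L, hence L = 2.

L = 2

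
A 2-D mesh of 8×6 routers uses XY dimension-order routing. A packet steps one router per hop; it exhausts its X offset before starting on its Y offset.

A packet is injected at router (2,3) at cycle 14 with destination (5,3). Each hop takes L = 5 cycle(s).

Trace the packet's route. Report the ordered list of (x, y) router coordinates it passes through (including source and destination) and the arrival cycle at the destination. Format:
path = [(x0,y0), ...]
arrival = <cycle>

path = [(2,3), (3,3), (4,3), (5,3)]
arrival = 29

[0] x=2 y=3 t=14
[1] x=3 y=3 t=19 →E
[2] x=4 y=3 t=24 →E
[3] x=5 y=3 t=29 →E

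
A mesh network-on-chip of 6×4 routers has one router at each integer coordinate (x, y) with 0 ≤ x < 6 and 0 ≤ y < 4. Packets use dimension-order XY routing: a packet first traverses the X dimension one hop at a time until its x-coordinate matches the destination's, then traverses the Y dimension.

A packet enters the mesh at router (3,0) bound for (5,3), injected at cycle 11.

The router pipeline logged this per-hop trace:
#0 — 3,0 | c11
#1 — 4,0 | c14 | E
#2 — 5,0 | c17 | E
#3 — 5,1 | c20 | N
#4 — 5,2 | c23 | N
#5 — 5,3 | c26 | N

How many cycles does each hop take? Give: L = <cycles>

L = 3

cyc[1] − cyc[0] = 14 − 11 = 3.
Per-hop latency L = Δcyc = 3.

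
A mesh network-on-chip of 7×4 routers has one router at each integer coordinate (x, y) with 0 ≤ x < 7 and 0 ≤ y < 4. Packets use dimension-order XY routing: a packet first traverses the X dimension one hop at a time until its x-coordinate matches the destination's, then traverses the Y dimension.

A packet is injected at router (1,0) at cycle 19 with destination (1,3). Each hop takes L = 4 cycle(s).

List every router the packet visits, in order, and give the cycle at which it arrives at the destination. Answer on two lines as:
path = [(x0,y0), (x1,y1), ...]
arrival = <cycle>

[0] x=1 y=0 t=19
[1] x=1 y=1 t=23 →N
[2] x=1 y=2 t=27 →N
[3] x=1 y=3 t=31 →N

path = [(1,0), (1,1), (1,2), (1,3)]
arrival = 31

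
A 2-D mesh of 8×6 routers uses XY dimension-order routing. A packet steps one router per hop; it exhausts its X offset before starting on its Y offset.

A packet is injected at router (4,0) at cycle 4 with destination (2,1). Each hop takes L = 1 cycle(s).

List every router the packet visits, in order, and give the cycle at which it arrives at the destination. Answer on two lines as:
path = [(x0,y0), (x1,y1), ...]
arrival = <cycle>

hop 0: (4,0) @ cyc 4
hop 1: (3,0) @ cyc 5  [W]
hop 2: (2,0) @ cyc 6  [W]
hop 3: (2,1) @ cyc 7  [N]

path = [(4,0), (3,0), (2,0), (2,1)]
arrival = 7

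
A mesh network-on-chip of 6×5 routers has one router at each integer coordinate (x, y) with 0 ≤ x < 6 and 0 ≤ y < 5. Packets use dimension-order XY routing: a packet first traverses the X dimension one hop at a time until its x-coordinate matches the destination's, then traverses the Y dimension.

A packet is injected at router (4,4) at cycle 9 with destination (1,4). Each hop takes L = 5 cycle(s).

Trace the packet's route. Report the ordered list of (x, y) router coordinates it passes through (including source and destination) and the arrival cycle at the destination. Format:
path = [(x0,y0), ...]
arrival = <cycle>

hop 0: (4,4) @ cyc 9
hop 1: (3,4) @ cyc 14  [W]
hop 2: (2,4) @ cyc 19  [W]
hop 3: (1,4) @ cyc 24  [W]

path = [(4,4), (3,4), (2,4), (1,4)]
arrival = 24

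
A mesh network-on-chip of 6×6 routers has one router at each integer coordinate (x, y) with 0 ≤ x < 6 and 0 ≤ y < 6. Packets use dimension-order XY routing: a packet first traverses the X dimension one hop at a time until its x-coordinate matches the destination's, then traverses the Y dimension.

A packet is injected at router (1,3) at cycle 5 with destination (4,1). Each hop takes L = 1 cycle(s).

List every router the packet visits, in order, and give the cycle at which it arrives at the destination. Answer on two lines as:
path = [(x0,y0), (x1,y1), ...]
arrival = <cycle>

path = [(1,3), (2,3), (3,3), (4,3), (4,2), (4,1)]
arrival = 10

src (1,3)  cyc=5
E→(2,3)  cyc=6
E→(3,3)  cyc=7
E→(4,3)  cyc=8
S→(4,2)  cyc=9
S→(4,1)  cyc=10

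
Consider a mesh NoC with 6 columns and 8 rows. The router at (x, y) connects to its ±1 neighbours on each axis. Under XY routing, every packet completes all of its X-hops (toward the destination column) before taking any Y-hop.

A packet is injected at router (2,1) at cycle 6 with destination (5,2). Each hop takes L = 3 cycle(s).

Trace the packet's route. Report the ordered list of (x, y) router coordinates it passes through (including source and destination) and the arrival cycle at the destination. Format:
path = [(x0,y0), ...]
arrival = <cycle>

#0 — 2,1 | c6
#1 — 3,1 | c9 | E
#2 — 4,1 | c12 | E
#3 — 5,1 | c15 | E
#4 — 5,2 | c18 | N

path = [(2,1), (3,1), (4,1), (5,1), (5,2)]
arrival = 18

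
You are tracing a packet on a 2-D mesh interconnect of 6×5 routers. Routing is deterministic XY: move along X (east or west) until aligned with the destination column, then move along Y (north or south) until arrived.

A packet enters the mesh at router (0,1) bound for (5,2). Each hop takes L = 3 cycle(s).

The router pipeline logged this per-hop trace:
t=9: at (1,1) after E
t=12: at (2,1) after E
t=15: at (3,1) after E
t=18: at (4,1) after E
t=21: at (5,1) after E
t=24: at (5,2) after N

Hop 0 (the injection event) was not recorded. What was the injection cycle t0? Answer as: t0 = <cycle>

cyc[1] = 9 and cyc[k] = t0 + k·L for every k.
Subtract one hop: t0 = 9 − 3 = 6.

t0 = 6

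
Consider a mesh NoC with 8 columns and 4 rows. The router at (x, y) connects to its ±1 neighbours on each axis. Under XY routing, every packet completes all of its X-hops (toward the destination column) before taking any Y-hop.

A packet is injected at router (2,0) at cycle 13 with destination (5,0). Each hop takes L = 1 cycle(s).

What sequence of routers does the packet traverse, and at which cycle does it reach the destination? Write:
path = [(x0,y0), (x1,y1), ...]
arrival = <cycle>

#0 — 2,0 | c13
#1 — 3,0 | c14 | E
#2 — 4,0 | c15 | E
#3 — 5,0 | c16 | E

path = [(2,0), (3,0), (4,0), (5,0)]
arrival = 16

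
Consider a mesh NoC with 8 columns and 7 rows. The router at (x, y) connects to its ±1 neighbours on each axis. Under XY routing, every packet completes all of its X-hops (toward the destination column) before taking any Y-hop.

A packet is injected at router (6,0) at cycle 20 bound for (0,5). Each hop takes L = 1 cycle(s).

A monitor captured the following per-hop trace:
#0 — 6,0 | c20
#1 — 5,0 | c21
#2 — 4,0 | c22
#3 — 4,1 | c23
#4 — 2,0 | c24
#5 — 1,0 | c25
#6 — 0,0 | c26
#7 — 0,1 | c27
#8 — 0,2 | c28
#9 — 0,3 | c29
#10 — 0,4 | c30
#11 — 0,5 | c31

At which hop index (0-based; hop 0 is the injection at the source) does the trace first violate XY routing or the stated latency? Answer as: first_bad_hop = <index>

first_bad_hop = 3

  1: Δx=-1 Δy=+0 Δt=1 [ok]
  2: Δx=-1 Δy=+0 Δt=1 [ok]
  3: Δx=+0 Δy=+1 Δt=1 [BAD: Y-move but x=4≠0]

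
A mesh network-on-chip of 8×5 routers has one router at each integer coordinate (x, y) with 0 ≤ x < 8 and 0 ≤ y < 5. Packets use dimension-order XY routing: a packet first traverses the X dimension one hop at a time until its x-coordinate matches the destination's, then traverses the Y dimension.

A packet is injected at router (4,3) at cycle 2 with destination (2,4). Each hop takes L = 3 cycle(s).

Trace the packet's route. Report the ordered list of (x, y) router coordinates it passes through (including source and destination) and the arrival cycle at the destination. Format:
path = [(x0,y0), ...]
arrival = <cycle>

t=2: at (4,3)
t=5: at (3,3) after W
t=8: at (2,3) after W
t=11: at (2,4) after N

path = [(4,3), (3,3), (2,3), (2,4)]
arrival = 11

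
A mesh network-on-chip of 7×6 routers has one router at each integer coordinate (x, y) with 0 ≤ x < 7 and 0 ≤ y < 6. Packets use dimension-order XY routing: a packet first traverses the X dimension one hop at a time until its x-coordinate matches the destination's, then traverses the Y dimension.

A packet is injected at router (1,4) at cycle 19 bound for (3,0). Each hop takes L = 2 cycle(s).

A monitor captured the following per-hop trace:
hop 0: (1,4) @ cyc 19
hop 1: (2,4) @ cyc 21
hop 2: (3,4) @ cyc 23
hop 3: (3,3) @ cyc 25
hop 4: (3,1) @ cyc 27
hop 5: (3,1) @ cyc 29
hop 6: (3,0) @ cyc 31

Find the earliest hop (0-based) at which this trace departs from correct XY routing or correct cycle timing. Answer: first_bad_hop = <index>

first_bad_hop = 4

check 1→ d=(1,0) cyc+2: ok
check 2→ d=(1,0) cyc+2: ok
check 3→ d=(0,-1) cyc+2: ok
check 4→ d=(0,-2) cyc+2: BAD: non-unit step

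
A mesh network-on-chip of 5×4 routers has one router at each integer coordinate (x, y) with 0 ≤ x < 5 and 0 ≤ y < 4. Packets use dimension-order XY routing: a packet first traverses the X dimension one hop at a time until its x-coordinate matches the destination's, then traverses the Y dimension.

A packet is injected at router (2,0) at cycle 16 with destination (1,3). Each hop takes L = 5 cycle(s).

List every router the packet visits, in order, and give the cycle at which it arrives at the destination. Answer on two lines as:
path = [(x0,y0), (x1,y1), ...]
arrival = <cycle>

  0. router=(2,0) cycle=16 (inject)
  1. router=(1,0) cycle=21 dir=W
  2. router=(1,1) cycle=26 dir=N
  3. router=(1,2) cycle=31 dir=N
  4. router=(1,3) cycle=36 dir=N

path = [(2,0), (1,0), (1,1), (1,2), (1,3)]
arrival = 36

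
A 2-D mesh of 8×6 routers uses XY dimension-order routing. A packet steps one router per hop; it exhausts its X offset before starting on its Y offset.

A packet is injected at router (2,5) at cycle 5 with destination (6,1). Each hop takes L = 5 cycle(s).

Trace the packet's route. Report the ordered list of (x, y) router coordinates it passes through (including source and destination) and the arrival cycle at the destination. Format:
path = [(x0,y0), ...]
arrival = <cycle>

  0. router=(2,5) cycle=5 (inject)
  1. router=(3,5) cycle=10 dir=E
  2. router=(4,5) cycle=15 dir=E
  3. router=(5,5) cycle=20 dir=E
  4. router=(6,5) cycle=25 dir=E
  5. router=(6,4) cycle=30 dir=S
  6. router=(6,3) cycle=35 dir=S
  7. router=(6,2) cycle=40 dir=S
  8. router=(6,1) cycle=45 dir=S

path = [(2,5), (3,5), (4,5), (5,5), (6,5), (6,4), (6,3), (6,2), (6,1)]
arrival = 45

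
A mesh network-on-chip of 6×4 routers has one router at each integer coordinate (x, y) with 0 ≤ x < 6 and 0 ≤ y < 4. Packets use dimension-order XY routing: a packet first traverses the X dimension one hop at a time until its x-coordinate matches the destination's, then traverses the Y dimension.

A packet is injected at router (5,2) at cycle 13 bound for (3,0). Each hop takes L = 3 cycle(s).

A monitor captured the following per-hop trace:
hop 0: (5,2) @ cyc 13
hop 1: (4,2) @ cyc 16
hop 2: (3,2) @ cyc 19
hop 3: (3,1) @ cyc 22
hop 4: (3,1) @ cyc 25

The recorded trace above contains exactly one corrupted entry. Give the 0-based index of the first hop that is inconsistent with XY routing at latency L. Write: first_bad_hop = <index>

first_bad_hop = 4

check 1→ d=(-1,0) cyc+3: ok
check 2→ d=(-1,0) cyc+3: ok
check 3→ d=(0,-1) cyc+3: ok
check 4→ d=(0,0) cyc+3: BAD: non-unit step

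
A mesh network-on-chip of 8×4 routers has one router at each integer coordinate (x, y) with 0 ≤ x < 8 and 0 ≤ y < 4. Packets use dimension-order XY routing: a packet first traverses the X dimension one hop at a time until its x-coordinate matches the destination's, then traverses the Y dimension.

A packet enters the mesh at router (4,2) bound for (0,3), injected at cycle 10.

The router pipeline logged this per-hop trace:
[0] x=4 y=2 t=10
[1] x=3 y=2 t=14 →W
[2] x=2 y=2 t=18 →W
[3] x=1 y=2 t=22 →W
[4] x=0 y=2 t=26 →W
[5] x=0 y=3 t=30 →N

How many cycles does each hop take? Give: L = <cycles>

Δcyc across hop 0→1: 14 − 10 = 4.
That increment is L by definition: L = 4.

L = 4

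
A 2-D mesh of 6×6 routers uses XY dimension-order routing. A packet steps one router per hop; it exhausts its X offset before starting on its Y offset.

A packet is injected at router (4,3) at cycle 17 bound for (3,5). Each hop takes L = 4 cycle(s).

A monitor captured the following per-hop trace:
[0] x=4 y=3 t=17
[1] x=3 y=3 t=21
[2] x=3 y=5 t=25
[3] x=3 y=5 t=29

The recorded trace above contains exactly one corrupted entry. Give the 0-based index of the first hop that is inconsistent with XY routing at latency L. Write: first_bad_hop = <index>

  1: Δx=-1 Δy=+0 Δt=4 [ok]
  2: Δx=+0 Δy=+2 Δt=4 [BAD: non-unit step]

first_bad_hop = 2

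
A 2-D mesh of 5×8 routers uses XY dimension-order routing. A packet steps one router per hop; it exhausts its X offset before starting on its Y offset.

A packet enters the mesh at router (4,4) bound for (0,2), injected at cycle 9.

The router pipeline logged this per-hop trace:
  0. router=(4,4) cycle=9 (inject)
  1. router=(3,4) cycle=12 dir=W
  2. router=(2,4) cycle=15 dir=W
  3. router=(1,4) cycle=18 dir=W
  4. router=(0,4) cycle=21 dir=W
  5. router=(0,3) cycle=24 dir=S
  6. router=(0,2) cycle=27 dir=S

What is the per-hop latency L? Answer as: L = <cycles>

L = 3

Δcyc across hop 0→1: 12 − 9 = 3.
One hop costs L cycles, so L = 3.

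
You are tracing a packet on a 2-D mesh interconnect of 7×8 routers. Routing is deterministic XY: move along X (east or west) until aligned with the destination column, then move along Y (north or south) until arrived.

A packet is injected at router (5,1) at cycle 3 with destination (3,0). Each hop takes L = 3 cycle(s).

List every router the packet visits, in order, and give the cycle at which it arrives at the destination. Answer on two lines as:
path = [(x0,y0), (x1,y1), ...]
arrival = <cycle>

path = [(5,1), (4,1), (3,1), (3,0)]
arrival = 12

src (5,1)  cyc=3
W→(4,1)  cyc=6
W→(3,1)  cyc=9
S→(3,0)  cyc=12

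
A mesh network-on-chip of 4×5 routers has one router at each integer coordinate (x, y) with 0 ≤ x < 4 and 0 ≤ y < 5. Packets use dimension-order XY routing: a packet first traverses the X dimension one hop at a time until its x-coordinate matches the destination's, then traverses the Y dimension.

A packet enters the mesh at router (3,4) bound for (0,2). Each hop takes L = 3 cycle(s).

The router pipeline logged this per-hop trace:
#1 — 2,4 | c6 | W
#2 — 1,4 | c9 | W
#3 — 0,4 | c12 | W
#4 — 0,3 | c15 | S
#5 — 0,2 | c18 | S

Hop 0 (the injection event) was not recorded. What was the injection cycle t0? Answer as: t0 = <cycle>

t0 = 3

cyc[1] = 6 and cyc[k] = t0 + k·L for every k.
So t0 = 6 − 1·3 = 3.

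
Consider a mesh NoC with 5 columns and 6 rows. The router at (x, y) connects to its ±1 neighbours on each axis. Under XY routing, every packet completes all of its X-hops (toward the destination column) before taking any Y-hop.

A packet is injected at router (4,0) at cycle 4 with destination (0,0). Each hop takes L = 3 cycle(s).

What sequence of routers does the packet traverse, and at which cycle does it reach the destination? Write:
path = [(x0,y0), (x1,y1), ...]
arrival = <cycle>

[0] x=4 y=0 t=4
[1] x=3 y=0 t=7 →W
[2] x=2 y=0 t=10 →W
[3] x=1 y=0 t=13 →W
[4] x=0 y=0 t=16 →W

path = [(4,0), (3,0), (2,0), (1,0), (0,0)]
arrival = 16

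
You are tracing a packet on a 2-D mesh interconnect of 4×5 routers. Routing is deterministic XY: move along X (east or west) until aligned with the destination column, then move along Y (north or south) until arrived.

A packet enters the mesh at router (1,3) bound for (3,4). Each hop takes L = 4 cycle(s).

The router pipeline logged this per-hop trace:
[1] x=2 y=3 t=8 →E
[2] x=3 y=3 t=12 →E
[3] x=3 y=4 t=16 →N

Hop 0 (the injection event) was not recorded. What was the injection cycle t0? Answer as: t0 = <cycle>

t0 = 4

The first recorded entry is hop 1 at cycle 8.
So t0 = 8 − 1·4 = 4.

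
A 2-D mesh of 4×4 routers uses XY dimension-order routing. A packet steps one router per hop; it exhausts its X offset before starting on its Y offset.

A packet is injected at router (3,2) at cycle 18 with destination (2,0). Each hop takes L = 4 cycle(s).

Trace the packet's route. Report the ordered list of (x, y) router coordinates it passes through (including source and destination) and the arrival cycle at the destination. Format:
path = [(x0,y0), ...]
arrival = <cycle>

path = [(3,2), (2,2), (2,1), (2,0)]
arrival = 30

  0. router=(3,2) cycle=18 (inject)
  1. router=(2,2) cycle=22 dir=W
  2. router=(2,1) cycle=26 dir=S
  3. router=(2,0) cycle=30 dir=S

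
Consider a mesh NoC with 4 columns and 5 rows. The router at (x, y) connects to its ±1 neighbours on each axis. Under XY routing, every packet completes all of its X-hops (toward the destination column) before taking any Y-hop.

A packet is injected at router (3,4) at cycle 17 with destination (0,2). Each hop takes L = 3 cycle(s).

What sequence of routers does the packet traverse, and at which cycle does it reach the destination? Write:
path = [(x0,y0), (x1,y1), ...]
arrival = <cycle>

path = [(3,4), (2,4), (1,4), (0,4), (0,3), (0,2)]
arrival = 32

[0] x=3 y=4 t=17
[1] x=2 y=4 t=20 →W
[2] x=1 y=4 t=23 →W
[3] x=0 y=4 t=26 →W
[4] x=0 y=3 t=29 →S
[5] x=0 y=2 t=32 →S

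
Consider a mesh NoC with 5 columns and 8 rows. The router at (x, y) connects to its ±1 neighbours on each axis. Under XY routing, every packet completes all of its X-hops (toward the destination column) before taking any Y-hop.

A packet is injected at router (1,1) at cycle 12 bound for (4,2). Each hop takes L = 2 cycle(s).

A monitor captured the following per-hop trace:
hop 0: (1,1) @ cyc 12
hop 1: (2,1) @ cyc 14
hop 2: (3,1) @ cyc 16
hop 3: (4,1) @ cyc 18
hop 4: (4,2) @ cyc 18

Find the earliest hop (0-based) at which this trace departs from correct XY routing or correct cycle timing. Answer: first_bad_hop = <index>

first_bad_hop = 4

  1: Δx=+1 Δy=+0 Δt=2 [ok]
  2: Δx=+1 Δy=+0 Δt=2 [ok]
  3: Δx=+1 Δy=+0 Δt=2 [ok]
  4: Δx=+0 Δy=+1 Δt=0 [BAD: Δcyc=0≠L]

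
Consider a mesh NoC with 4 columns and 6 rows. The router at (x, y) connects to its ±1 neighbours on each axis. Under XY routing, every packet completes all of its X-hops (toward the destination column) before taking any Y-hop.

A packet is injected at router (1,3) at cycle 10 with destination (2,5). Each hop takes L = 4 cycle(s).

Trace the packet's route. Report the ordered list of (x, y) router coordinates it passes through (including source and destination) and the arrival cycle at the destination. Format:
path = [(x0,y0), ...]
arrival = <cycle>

  0. router=(1,3) cycle=10 (inject)
  1. router=(2,3) cycle=14 dir=E
  2. router=(2,4) cycle=18 dir=N
  3. router=(2,5) cycle=22 dir=N

path = [(1,3), (2,3), (2,4), (2,5)]
arrival = 22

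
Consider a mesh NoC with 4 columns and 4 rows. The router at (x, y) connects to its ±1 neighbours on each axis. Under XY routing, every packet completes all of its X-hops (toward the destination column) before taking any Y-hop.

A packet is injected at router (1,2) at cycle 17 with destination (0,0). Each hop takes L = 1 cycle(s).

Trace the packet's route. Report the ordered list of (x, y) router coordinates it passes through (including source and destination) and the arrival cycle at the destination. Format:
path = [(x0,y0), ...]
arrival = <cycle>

  0. router=(1,2) cycle=17 (inject)
  1. router=(0,2) cycle=18 dir=W
  2. router=(0,1) cycle=19 dir=S
  3. router=(0,0) cycle=20 dir=S

path = [(1,2), (0,2), (0,1), (0,0)]
arrival = 20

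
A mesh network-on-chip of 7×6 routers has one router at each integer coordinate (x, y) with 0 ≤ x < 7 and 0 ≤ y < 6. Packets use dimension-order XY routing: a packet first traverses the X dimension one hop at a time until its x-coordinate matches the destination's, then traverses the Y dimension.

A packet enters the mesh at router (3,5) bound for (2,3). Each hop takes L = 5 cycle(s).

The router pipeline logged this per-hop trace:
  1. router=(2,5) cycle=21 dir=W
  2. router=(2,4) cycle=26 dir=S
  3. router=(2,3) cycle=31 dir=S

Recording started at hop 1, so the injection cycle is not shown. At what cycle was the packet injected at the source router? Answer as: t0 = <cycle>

t0 = 16

Hop 1 reached at cycle 21; hop k is at t0 + k·L.
Subtract one hop: t0 = 21 − 5 = 16.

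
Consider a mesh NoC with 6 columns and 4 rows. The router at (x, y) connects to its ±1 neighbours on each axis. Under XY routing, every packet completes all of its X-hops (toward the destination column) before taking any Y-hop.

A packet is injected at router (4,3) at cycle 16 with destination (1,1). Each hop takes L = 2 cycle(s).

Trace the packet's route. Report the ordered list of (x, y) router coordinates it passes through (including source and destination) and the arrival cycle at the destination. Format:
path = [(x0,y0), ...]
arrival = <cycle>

#0 — 4,3 | c16
#1 — 3,3 | c18 | W
#2 — 2,3 | c20 | W
#3 — 1,3 | c22 | W
#4 — 1,2 | c24 | S
#5 — 1,1 | c26 | S

path = [(4,3), (3,3), (2,3), (1,3), (1,2), (1,1)]
arrival = 26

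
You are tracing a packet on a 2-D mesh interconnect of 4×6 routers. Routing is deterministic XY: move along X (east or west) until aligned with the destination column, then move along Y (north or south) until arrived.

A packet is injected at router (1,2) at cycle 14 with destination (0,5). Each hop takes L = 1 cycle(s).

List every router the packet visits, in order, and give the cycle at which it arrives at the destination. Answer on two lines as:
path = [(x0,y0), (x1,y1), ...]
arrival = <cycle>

t=14: at (1,2)
t=15: at (0,2) after W
t=16: at (0,3) after N
t=17: at (0,4) after N
t=18: at (0,5) after N

path = [(1,2), (0,2), (0,3), (0,4), (0,5)]
arrival = 18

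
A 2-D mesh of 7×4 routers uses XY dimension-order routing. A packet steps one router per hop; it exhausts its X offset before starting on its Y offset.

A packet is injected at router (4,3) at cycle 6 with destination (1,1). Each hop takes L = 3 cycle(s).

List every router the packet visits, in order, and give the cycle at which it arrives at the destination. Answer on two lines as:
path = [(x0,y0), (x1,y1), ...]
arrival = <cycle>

path = [(4,3), (3,3), (2,3), (1,3), (1,2), (1,1)]
arrival = 21

[0] x=4 y=3 t=6
[1] x=3 y=3 t=9 →W
[2] x=2 y=3 t=12 →W
[3] x=1 y=3 t=15 →W
[4] x=1 y=2 t=18 →S
[5] x=1 y=1 t=21 →S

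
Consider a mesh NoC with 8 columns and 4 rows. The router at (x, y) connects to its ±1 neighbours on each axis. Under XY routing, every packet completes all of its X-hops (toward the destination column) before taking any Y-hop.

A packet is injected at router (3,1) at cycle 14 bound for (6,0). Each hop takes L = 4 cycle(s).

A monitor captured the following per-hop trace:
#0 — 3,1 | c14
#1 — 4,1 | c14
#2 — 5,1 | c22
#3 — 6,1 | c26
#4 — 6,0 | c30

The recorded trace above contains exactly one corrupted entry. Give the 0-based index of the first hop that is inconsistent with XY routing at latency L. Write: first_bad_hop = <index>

first_bad_hop = 1

  1: Δx=+1 Δy=+0 Δt=0 [BAD: Δcyc=0≠L]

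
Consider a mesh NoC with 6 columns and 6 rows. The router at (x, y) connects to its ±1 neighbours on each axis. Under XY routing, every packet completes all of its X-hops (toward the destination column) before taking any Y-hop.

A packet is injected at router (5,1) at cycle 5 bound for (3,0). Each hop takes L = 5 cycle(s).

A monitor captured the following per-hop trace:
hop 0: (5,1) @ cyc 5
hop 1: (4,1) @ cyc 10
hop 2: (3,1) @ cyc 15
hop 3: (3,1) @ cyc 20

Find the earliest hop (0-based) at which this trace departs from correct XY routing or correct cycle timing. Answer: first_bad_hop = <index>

check 1→ d=(-1,0) cyc+5: ok
check 2→ d=(-1,0) cyc+5: ok
check 3→ d=(0,0) cyc+5: BAD: non-unit step

first_bad_hop = 3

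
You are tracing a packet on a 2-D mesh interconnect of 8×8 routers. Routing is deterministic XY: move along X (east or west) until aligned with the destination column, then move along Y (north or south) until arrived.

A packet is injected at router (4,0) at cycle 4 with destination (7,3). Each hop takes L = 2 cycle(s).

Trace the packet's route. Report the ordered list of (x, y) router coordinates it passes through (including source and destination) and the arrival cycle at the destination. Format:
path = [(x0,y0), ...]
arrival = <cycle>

path = [(4,0), (5,0), (6,0), (7,0), (7,1), (7,2), (7,3)]
arrival = 16

  0. router=(4,0) cycle=4 (inject)
  1. router=(5,0) cycle=6 dir=E
  2. router=(6,0) cycle=8 dir=E
  3. router=(7,0) cycle=10 dir=E
  4. router=(7,1) cycle=12 dir=N
  5. router=(7,2) cycle=14 dir=N
  6. router=(7,3) cycle=16 dir=N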